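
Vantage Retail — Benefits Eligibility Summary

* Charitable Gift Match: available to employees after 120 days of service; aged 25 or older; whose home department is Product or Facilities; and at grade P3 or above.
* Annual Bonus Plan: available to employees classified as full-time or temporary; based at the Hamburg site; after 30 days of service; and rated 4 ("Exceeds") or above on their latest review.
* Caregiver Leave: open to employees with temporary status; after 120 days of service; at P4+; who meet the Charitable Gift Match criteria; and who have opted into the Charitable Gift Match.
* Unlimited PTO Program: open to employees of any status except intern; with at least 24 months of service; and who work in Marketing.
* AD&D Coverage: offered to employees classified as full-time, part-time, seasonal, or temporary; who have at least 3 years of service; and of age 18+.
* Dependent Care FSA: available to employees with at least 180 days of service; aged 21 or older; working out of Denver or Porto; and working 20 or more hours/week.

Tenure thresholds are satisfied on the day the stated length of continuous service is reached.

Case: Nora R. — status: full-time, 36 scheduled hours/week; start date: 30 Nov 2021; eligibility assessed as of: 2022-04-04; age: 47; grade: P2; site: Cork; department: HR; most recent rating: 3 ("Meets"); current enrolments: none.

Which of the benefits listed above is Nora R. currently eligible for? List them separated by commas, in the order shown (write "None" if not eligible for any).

Service from 30 Nov 2021 to 2022-04-04: 125 days.
Charitable Gift Match — service 125 days ≥ 120 days ✓; age 47 ≥ 25 ✓; dept HR ✗ → not eligible.
Annual Bonus Plan — status full-time ✓; site Cork ✗ (not Hamburg) → not eligible.
Caregiver Leave — status full-time ✗ (requires temporary) → not eligible.
Unlimited PTO Program — status full-time ✓ (not excluded); service 125 days < 24 months (≈720 days) ✗ → not eligible.
AD&D Coverage — status full-time ✓; service 125 days < 3 years (≈1095 days) ✗ → not eligible.
Dependent Care FSA — service 125 days < 180 days ✗ → not eligible.

None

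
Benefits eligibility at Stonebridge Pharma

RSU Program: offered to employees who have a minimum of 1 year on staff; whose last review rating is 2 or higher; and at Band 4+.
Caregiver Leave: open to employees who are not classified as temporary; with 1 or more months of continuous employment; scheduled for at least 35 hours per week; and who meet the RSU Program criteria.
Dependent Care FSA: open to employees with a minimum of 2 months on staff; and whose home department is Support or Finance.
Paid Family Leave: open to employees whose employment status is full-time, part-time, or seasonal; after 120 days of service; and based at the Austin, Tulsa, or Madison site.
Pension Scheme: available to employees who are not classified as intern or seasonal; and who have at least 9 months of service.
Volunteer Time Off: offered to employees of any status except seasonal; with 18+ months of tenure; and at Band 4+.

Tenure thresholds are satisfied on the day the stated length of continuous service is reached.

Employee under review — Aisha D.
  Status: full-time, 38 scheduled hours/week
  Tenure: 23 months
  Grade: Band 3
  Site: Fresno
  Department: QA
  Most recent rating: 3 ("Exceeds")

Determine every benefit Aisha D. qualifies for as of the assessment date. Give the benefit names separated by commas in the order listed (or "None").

RSU Program — service 23 months ≥ 1 year (≈365 days) ✓; rating 3 ≥ 2 ✓; grade Band 3 < Band 4 ✗ → not eligible.
Caregiver Leave — status full-time ✓ (not excluded); service 23 months ≥ 1 month ✓; 38 hrs/wk ≥ 35 ✓; not eligible for RSU Program ✗ → not eligible.
Dependent Care FSA — service 23 months ≥ 2 months ✓; dept QA ✗ → not eligible.
Paid Family Leave — status full-time ✓; service 23 months ≥ 120 days ✓; site Fresno ✗ (not Austin, Tulsa, or Madison) → not eligible.
Pension Scheme — status full-time ✓ (not excluded); service 23 months ≥ 9 months ✓ → eligible.
Volunteer Time Off — status full-time ✓ (not excluded); service 23 months ≥ 18 months ✓; grade Band 3 < Band 4 ✗ → not eligible.

Pension Scheme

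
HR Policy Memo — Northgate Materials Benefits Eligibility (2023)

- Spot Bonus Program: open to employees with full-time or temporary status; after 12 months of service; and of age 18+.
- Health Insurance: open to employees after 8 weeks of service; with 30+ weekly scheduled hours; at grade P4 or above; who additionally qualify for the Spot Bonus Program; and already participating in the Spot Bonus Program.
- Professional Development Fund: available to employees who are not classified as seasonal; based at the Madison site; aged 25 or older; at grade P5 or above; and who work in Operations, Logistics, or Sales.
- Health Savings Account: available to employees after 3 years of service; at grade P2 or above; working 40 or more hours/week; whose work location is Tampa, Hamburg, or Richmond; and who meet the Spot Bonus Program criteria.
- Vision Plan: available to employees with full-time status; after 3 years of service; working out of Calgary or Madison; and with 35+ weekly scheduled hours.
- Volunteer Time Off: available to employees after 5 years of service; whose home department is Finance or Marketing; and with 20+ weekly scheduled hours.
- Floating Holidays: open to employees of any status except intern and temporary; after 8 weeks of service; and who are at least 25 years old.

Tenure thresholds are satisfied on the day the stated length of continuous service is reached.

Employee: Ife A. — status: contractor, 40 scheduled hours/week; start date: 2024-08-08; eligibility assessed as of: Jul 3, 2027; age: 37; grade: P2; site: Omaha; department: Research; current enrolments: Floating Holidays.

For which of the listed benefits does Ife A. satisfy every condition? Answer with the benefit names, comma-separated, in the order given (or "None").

Service from 2024-08-08 to Jul 3, 2027: 1059 days.
Spot Bonus Program — status contractor ✗ (requires full-time or temporary) → not eligible.
Health Insurance — service 1059 days ≥ 8 weeks (≈56 days) ✓; 40 hrs/wk ≥ 30 ✓; grade P2 < P4 ✗ → not eligible.
Professional Development Fund — status contractor ✓ (not excluded); site Omaha ✗ (not Madison) → not eligible.
Health Savings Account — service 1059 days < 3 years (≈1095 days) ✗ → not eligible.
Vision Plan — status contractor ✗ (requires full-time) → not eligible.
Volunteer Time Off — service 1059 days < 5 years (≈1825 days) ✗ → not eligible.
Floating Holidays — status contractor ✓ (not excluded); service 1059 days ≥ 8 weeks (≈56 days) ✓; age 37 ≥ 25 ✓ → eligible.

Floating Holidays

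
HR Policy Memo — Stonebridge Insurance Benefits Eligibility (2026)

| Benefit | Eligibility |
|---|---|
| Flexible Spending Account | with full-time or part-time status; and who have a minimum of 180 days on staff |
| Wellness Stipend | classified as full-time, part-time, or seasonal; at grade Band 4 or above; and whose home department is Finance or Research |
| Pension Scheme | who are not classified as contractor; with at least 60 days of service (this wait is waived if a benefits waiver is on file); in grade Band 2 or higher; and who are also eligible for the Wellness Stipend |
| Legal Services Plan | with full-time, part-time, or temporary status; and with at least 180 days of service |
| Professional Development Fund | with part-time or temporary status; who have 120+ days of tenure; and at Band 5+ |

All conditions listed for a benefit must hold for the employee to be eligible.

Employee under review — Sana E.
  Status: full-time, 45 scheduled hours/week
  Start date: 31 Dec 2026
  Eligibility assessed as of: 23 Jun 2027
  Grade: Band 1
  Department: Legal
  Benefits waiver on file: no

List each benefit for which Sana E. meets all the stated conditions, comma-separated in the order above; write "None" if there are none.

None

Service from 31 Dec 2026 to 23 Jun 2027: 174 days.
Flexible Spending Account — status full-time ✓; service 174 days < 180 days ✗ → not eligible.
Wellness Stipend — status full-time ✓; grade Band 1 < Band 4 ✗ → not eligible.
Pension Scheme — status full-time ✓ (not excluded); no waiver, service 174 days ≥ 60 days ✓; grade Band 1 < Band 2 ✗ → not eligible.
Legal Services Plan — status full-time ✓; service 174 days < 180 days ✗ → not eligible.
Professional Development Fund — status full-time ✗ (requires part-time or temporary) → not eligible.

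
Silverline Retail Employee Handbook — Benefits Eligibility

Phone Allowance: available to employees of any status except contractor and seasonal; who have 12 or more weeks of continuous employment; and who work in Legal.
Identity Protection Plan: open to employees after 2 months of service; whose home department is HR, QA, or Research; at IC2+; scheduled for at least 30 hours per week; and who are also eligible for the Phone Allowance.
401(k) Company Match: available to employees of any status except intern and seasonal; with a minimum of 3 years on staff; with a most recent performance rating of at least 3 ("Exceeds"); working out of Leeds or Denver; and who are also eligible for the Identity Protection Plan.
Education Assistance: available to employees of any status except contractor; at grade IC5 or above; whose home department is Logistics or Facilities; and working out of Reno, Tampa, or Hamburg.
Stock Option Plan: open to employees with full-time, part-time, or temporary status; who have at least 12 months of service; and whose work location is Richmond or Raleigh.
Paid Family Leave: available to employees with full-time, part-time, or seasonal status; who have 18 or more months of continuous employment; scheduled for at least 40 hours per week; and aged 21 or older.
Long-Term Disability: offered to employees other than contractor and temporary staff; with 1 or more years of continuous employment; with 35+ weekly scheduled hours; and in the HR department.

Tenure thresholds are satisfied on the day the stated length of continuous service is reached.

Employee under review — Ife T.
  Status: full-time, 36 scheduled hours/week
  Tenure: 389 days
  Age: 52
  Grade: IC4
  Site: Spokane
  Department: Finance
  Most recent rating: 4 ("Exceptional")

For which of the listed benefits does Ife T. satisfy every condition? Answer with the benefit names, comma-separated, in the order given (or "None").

None

Phone Allowance — status full-time ✓ (not excluded); service 389 days ≥ 12 weeks (≈84 days) ✓; dept Finance ✗ → not eligible.
Identity Protection Plan — service 389 days ≥ 2 months (≈60 days) ✓; dept Finance ✗ → not eligible.
401(k) Company Match — status full-time ✓ (not excluded); service 389 days < 3 years (≈1095 days) ✗ → not eligible.
Education Assistance — status full-time ✓ (not excluded); grade IC4 < IC5 ✗ → not eligible.
Stock Option Plan — status full-time ✓; service 389 days ≥ 12 months (≈360 days) ✓; site Spokane ✗ (not Richmond or Raleigh) → not eligible.
Paid Family Leave — status full-time ✓; service 389 days < 18 months (≈540 days) ✗ → not eligible.
Long-Term Disability — status full-time ✓ (not excluded); service 389 days ≥ 1 year (≈365 days) ✓; 36 hrs/wk ≥ 35 ✓; dept Finance ✗ → not eligible.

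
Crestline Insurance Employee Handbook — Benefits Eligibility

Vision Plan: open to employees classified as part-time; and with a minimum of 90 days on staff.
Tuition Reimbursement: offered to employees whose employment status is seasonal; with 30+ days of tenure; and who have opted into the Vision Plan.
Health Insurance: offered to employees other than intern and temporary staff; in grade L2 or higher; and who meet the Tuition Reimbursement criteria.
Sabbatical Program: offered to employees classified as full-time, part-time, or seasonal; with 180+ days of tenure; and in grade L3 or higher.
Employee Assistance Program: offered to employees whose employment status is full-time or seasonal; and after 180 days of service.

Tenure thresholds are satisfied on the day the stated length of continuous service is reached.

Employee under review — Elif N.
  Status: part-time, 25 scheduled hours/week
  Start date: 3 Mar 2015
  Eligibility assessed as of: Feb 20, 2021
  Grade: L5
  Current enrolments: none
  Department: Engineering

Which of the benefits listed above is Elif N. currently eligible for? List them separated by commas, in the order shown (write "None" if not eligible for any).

Service from 3 Mar 2015 to Feb 20, 2021: 2181 days.
Vision Plan — status part-time ✓; service 2181 days ≥ 90 days ✓ → eligible.
Tuition Reimbursement — status part-time ✗ (requires seasonal) → not eligible.
Health Insurance — status part-time ✓ (not excluded); grade L5 ≥ L2 ✓; not eligible for Tuition Reimbursement ✗ → not eligible.
Sabbatical Program — status part-time ✓; service 2181 days ≥ 180 days ✓; grade L5 ≥ L3 ✓ → eligible.
Employee Assistance Program — status part-time ✗ (requires full-time or seasonal) → not eligible.

Vision Plan, Sabbatical Program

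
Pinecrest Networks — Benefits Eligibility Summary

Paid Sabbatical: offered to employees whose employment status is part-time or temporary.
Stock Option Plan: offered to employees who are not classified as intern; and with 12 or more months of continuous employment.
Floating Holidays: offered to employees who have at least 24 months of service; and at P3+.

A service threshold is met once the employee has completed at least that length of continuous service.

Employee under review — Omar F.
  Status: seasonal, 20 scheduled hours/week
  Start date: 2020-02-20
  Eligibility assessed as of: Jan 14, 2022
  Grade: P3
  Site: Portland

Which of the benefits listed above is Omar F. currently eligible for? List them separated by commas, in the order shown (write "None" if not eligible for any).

Stock Option Plan

Service from 2020-02-20 to Jan 14, 2022: 694 days.
Paid Sabbatical — status seasonal ✗ (requires part-time or temporary) → not eligible.
Stock Option Plan — status seasonal ✓ (not excluded); service 694 days ≥ 12 months (≈360 days) ✓ → eligible.
Floating Holidays — service 694 days < 24 months (≈720 days) ✗ → not eligible.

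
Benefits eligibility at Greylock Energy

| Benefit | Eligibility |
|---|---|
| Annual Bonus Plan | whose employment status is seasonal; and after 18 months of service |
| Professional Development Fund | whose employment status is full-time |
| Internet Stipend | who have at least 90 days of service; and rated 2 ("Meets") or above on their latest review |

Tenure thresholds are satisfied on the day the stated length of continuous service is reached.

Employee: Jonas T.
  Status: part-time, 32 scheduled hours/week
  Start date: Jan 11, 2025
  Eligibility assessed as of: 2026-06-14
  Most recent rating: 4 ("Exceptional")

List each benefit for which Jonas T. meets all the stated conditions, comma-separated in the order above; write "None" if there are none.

Internet Stipend

Service from Jan 11, 2025 to 2026-06-14: 519 days.
Annual Bonus Plan — status part-time ✗ (requires seasonal) → not eligible.
Professional Development Fund — status part-time ✗ (requires full-time) → not eligible.
Internet Stipend — service 519 days ≥ 90 days ✓; rating 4 ≥ 2 ✓ → eligible.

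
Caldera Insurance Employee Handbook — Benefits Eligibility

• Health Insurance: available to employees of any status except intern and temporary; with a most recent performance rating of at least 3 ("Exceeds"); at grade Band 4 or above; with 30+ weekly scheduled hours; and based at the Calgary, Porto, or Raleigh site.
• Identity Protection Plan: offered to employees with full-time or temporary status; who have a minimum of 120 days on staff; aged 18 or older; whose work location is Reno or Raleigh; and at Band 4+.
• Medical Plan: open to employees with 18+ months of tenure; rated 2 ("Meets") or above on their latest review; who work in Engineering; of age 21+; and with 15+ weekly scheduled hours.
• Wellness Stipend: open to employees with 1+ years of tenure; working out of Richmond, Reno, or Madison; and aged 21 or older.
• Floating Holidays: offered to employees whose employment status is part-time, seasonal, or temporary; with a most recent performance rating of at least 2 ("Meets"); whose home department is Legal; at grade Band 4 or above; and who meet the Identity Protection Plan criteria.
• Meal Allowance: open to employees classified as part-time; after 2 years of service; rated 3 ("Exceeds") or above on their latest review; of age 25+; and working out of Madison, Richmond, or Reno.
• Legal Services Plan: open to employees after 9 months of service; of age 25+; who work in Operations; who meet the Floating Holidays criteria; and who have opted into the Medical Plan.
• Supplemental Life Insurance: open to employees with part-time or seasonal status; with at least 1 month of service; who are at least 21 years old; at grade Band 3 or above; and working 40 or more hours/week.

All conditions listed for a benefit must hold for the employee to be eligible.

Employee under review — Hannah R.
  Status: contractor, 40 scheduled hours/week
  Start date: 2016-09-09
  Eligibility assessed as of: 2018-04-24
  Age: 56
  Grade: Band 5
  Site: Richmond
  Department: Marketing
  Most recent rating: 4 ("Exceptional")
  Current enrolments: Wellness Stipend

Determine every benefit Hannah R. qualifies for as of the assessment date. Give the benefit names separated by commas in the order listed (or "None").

Service from 2016-09-09 to 2018-04-24: 592 days.
Health Insurance — status contractor ✓ (not excluded); rating 4 ≥ 3 ✓; grade Band 5 ≥ Band 4 ✓; 40 hrs/wk ≥ 30 ✓; site Richmond ✗ (not Calgary, Porto, or Raleigh) → not eligible.
Identity Protection Plan — status contractor ✗ (requires full-time or temporary) → not eligible.
Medical Plan — service 592 days ≥ 18 months (≈540 days) ✓; rating 4 ≥ 2 ✓; dept Marketing ✗ → not eligible.
Wellness Stipend — service 592 days ≥ 1 year (≈365 days) ✓; site Richmond ✓; age 56 ≥ 21 ✓ → eligible.
Floating Holidays — status contractor ✗ (requires part-time, seasonal, or temporary) → not eligible.
Meal Allowance — status contractor ✗ (requires part-time) → not eligible.
Legal Services Plan — service 592 days ≥ 9 months (≈270 days) ✓; age 56 ≥ 25 ✓; dept Marketing ✗ → not eligible.
Supplemental Life Insurance — status contractor ✗ (requires part-time or seasonal) → not eligible.

Wellness Stipend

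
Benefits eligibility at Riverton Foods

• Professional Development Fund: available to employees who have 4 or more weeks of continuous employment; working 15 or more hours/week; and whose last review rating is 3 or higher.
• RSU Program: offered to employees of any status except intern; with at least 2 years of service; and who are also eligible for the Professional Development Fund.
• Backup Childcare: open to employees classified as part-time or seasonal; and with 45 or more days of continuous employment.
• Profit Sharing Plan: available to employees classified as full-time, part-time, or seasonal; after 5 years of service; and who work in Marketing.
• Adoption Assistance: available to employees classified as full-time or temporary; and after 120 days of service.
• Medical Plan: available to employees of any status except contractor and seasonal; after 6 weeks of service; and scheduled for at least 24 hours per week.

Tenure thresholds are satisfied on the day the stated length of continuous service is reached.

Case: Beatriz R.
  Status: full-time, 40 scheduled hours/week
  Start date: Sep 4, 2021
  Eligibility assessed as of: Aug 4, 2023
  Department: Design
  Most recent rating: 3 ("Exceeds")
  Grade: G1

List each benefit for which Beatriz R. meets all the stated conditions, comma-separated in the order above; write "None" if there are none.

Professional Development Fund, Adoption Assistance, Medical Plan

Service from Sep 4, 2021 to Aug 4, 2023: 699 days.
Professional Development Fund — service 699 days ≥ 4 weeks (≈28 days) ✓; 40 hrs/wk ≥ 15 ✓; rating 3 ≥ 3 ✓ → eligible.
RSU Program — status full-time ✓ (not excluded); service 699 days < 2 years (≈730 days) ✗ → not eligible.
Backup Childcare — status full-time ✗ (requires part-time or seasonal) → not eligible.
Profit Sharing Plan — status full-time ✓; service 699 days < 5 years (≈1825 days) ✗ → not eligible.
Adoption Assistance — status full-time ✓; service 699 days ≥ 120 days ✓ → eligible.
Medical Plan — status full-time ✓ (not excluded); service 699 days ≥ 6 weeks (≈42 days) ✓; 40 hrs/wk ≥ 24 ✓ → eligible.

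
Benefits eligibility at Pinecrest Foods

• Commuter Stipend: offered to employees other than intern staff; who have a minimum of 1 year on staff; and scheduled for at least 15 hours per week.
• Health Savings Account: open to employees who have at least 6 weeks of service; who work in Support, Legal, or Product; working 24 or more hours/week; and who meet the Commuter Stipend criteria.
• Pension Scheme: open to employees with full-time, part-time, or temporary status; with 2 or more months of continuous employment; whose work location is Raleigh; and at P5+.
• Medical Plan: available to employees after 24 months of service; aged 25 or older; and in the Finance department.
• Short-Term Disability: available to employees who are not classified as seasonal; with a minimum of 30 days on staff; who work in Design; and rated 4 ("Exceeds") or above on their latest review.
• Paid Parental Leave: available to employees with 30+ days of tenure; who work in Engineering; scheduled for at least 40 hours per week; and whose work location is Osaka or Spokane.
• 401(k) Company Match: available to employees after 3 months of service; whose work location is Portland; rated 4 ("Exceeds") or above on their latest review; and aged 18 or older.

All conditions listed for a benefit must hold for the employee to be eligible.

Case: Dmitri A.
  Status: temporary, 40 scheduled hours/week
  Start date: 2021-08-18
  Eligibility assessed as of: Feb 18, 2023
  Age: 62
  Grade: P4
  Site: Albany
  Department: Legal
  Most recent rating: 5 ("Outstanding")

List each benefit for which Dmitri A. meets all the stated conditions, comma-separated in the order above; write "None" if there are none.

Commuter Stipend, Health Savings Account

Service from 2021-08-18 to Feb 18, 2023: 549 days.
Commuter Stipend — status temporary ✓ (not excluded); service 549 days ≥ 1 year (≈365 days) ✓; 40 hrs/wk ≥ 15 ✓ → eligible.
Health Savings Account — service 549 days ≥ 6 weeks (≈42 days) ✓; dept Legal ✓; 40 hrs/wk ≥ 24 ✓; eligible for Commuter Stipend ✓ → eligible.
Pension Scheme — status temporary ✓; service 549 days ≥ 2 months (≈60 days) ✓; site Albany ✗ (not Raleigh) → not eligible.
Medical Plan — service 549 days < 24 months (≈720 days) ✗ → not eligible.
Short-Term Disability — status temporary ✓ (not excluded); service 549 days ≥ 30 days ✓; dept Legal ✗ → not eligible.
Paid Parental Leave — service 549 days ≥ 30 days ✓; dept Legal ✗ → not eligible.
401(k) Company Match — service 549 days ≥ 3 months (≈90 days) ✓; site Albany ✗ (not Portland) → not eligible.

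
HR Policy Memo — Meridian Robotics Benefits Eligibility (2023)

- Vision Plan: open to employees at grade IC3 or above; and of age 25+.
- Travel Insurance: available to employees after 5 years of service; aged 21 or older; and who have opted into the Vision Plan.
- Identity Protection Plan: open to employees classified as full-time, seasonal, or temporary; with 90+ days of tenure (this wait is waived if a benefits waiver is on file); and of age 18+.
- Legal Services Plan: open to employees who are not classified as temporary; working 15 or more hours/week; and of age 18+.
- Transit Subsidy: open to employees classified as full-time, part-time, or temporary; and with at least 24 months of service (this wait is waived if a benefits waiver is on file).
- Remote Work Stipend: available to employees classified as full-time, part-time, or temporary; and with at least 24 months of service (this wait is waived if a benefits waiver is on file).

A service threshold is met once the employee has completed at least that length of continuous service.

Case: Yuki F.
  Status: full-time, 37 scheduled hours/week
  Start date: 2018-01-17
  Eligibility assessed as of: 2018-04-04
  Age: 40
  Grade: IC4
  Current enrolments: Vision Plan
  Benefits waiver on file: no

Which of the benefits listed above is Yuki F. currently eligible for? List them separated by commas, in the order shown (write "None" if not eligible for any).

Service from 2018-01-17 to 2018-04-04: 77 days.
Vision Plan — grade IC4 ≥ IC3 ✓; age 40 ≥ 25 ✓ → eligible.
Travel Insurance — service 77 days < 5 years (≈1825 days) ✗ → not eligible.
Identity Protection Plan — status full-time ✓; no waiver, service 77 days < 90 days ✗ → not eligible.
Legal Services Plan — status full-time ✓ (not excluded); 37 hrs/wk ≥ 15 ✓; age 40 ≥ 18 ✓ → eligible.
Transit Subsidy — status full-time ✓; no waiver, service 77 days < 24 months (≈720 days) ✗ → not eligible.
Remote Work Stipend — status full-time ✓; no waiver, service 77 days < 24 months (≈720 days) ✗ → not eligible.

Vision Plan, Legal Services Plan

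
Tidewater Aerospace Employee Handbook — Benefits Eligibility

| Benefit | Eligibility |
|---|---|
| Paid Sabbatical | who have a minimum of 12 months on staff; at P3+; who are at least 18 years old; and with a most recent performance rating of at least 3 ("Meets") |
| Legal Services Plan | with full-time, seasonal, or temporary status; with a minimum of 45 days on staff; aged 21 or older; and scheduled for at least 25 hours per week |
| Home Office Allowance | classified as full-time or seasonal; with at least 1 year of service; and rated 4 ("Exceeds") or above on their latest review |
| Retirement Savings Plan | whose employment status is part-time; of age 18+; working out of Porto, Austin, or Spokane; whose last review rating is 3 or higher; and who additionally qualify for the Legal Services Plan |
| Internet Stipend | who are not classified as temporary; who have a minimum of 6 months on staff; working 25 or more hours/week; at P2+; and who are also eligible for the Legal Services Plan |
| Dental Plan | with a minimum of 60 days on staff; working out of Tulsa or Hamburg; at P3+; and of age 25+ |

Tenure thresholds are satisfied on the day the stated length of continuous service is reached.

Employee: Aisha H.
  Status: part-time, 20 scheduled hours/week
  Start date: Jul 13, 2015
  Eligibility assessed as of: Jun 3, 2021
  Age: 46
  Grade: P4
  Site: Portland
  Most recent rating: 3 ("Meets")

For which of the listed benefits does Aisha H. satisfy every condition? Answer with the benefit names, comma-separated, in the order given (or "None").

Paid Sabbatical

Service from Jul 13, 2015 to Jun 3, 2021: 2152 days.
Paid Sabbatical — service 2152 days ≥ 12 months (≈360 days) ✓; grade P4 ≥ P3 ✓; age 46 ≥ 18 ✓; rating 3 ≥ 3 ✓ → eligible.
Legal Services Plan — status part-time ✗ (requires full-time, seasonal, or temporary) → not eligible.
Home Office Allowance — status part-time ✗ (requires full-time or seasonal) → not eligible.
Retirement Savings Plan — status part-time ✓; age 46 ≥ 18 ✓; site Portland ✗ (not Porto, Austin, or Spokane) → not eligible.
Internet Stipend — status part-time ✓ (not excluded); service 2152 days ≥ 6 months (≈180 days) ✓; 20 hrs/wk < 25 ✗ → not eligible.
Dental Plan — service 2152 days ≥ 60 days ✓; site Portland ✗ (not Tulsa or Hamburg) → not eligible.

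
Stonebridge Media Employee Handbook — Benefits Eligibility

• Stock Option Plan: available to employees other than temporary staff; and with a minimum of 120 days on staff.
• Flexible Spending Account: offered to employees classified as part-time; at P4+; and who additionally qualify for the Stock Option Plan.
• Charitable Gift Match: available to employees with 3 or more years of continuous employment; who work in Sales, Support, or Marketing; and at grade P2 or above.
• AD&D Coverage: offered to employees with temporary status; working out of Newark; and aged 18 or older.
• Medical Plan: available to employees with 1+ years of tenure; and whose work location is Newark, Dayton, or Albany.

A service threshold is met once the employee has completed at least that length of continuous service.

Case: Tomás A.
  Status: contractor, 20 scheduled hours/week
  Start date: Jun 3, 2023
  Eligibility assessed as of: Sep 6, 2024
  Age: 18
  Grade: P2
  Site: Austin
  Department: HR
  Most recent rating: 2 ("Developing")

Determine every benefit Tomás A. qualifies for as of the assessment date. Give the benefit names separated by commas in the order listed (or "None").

Stock Option Plan

Service from Jun 3, 2023 to Sep 6, 2024: 461 days.
Stock Option Plan — status contractor ✓ (not excluded); service 461 days ≥ 120 days ✓ → eligible.
Flexible Spending Account — status contractor ✗ (requires part-time) → not eligible.
Charitable Gift Match — service 461 days < 3 years (≈1095 days) ✗ → not eligible.
AD&D Coverage — status contractor ✗ (requires temporary) → not eligible.
Medical Plan — service 461 days ≥ 1 year (≈365 days) ✓; site Austin ✗ (not Newark, Dayton, or Albany) → not eligible.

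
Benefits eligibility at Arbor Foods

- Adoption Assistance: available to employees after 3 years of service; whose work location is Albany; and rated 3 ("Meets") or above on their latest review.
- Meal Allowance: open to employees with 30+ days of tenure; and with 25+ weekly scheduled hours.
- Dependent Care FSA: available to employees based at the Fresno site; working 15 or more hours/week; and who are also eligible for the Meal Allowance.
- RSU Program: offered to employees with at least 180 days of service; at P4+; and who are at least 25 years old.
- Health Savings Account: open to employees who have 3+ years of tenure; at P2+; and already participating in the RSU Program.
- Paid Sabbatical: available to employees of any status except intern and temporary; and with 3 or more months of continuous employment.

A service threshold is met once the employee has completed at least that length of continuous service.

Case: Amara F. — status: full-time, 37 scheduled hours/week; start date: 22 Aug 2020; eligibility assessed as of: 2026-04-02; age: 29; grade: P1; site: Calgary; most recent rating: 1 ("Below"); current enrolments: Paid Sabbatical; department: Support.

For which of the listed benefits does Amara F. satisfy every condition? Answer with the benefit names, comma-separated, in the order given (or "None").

Service from 22 Aug 2020 to 2026-04-02: 2049 days.
Adoption Assistance — service 2049 days ≥ 3 years (≈1095 days) ✓; site Calgary ✗ (not Albany) → not eligible.
Meal Allowance — service 2049 days ≥ 30 days ✓; 37 hrs/wk ≥ 25 ✓ → eligible.
Dependent Care FSA — site Calgary ✗ (not Fresno) → not eligible.
RSU Program — service 2049 days ≥ 180 days ✓; grade P1 < P4 ✗ → not eligible.
Health Savings Account — service 2049 days ≥ 3 years (≈1095 days) ✓; grade P1 < P2 ✗ → not eligible.
Paid Sabbatical — status full-time ✓ (not excluded); service 2049 days ≥ 3 months (≈90 days) ✓ → eligible.

Meal Allowance, Paid Sabbatical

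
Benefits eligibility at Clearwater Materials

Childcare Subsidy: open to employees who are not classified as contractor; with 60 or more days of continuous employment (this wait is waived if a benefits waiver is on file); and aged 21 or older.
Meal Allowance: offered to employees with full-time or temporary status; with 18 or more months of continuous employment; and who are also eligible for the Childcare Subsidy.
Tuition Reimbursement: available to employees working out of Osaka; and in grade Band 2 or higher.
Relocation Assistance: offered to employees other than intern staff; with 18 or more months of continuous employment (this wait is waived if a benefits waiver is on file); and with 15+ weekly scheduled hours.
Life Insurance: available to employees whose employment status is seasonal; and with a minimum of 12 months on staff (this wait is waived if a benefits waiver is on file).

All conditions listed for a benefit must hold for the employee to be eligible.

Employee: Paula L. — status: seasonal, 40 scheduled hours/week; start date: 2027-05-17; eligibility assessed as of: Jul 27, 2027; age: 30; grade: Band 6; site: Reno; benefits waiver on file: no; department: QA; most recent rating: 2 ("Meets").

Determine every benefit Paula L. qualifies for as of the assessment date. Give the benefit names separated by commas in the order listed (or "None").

Childcare Subsidy

Service from 2027-05-17 to Jul 27, 2027: 71 days.
Childcare Subsidy — status seasonal ✓ (not excluded); no waiver, service 71 days ≥ 60 days ✓; age 30 ≥ 21 ✓ → eligible.
Meal Allowance — status seasonal ✗ (requires full-time or temporary) → not eligible.
Tuition Reimbursement — site Reno ✗ (not Osaka) → not eligible.
Relocation Assistance — status seasonal ✓ (not excluded); no waiver, service 71 days < 18 months (≈540 days) ✗ → not eligible.
Life Insurance — status seasonal ✓; no waiver, service 71 days < 12 months (≈360 days) ✗ → not eligible.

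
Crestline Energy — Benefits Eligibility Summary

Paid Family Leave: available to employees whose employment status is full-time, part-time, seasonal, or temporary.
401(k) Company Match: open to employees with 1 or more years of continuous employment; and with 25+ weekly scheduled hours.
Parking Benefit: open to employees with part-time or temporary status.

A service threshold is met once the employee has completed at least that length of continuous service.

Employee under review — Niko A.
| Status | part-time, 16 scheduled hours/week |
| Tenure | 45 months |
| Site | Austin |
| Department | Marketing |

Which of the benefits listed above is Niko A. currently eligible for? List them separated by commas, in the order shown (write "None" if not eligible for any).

Paid Family Leave — status part-time ✓ → eligible.
401(k) Company Match — service 45 months ≥ 1 year (≈365 days) ✓; 16 hrs/wk < 25 ✗ → not eligible.
Parking Benefit — status part-time ✓ → eligible.

Paid Family Leave, Parking Benefit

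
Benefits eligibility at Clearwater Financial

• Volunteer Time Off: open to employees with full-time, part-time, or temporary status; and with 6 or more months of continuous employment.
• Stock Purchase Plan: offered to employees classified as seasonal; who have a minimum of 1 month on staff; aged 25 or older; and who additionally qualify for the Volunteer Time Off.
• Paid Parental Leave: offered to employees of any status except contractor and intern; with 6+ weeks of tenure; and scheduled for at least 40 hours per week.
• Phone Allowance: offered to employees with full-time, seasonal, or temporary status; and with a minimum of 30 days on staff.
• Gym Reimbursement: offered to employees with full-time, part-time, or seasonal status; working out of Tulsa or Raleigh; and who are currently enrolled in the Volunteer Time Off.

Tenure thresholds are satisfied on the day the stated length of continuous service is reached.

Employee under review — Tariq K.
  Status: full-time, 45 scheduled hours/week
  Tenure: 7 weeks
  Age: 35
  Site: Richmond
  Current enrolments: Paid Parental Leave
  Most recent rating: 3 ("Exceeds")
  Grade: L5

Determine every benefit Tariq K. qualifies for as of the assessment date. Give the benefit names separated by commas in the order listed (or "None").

Paid Parental Leave, Phone Allowance

Volunteer Time Off — status full-time ✓; service 7 weeks < 6 months (≈180 days) ✗ → not eligible.
Stock Purchase Plan — status full-time ✗ (requires seasonal) → not eligible.
Paid Parental Leave — status full-time ✓ (not excluded); service 7 weeks ≥ 6 weeks ✓; 45 hrs/wk ≥ 40 ✓ → eligible.
Phone Allowance — status full-time ✓; service 7 weeks ≥ 30 days ✓ → eligible.
Gym Reimbursement — status full-time ✓; site Richmond ✗ (not Tulsa or Raleigh) → not eligible.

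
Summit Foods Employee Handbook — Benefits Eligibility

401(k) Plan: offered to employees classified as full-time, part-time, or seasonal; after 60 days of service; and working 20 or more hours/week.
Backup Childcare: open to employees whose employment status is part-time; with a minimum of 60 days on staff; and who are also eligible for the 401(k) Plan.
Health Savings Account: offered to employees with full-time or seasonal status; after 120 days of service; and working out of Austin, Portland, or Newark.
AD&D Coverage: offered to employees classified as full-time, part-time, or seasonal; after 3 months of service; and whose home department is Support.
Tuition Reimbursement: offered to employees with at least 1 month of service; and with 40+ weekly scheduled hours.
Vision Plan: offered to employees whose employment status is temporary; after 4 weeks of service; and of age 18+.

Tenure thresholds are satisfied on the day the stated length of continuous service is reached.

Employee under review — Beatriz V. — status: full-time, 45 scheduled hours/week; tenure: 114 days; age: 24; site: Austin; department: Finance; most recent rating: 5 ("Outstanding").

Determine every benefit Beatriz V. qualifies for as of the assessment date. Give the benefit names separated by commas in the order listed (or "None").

401(k) Plan, Tuition Reimbursement

401(k) Plan — status full-time ✓; service 114 days ≥ 60 days ✓; 45 hrs/wk ≥ 20 ✓ → eligible.
Backup Childcare — status full-time ✗ (requires part-time) → not eligible.
Health Savings Account — status full-time ✓; service 114 days < 120 days ✗ → not eligible.
AD&D Coverage — status full-time ✓; service 114 days ≥ 3 months (≈90 days) ✓; dept Finance ✗ → not eligible.
Tuition Reimbursement — service 114 days ≥ 1 month (≈30 days) ✓; 45 hrs/wk ≥ 40 ✓ → eligible.
Vision Plan — status full-time ✗ (requires temporary) → not eligible.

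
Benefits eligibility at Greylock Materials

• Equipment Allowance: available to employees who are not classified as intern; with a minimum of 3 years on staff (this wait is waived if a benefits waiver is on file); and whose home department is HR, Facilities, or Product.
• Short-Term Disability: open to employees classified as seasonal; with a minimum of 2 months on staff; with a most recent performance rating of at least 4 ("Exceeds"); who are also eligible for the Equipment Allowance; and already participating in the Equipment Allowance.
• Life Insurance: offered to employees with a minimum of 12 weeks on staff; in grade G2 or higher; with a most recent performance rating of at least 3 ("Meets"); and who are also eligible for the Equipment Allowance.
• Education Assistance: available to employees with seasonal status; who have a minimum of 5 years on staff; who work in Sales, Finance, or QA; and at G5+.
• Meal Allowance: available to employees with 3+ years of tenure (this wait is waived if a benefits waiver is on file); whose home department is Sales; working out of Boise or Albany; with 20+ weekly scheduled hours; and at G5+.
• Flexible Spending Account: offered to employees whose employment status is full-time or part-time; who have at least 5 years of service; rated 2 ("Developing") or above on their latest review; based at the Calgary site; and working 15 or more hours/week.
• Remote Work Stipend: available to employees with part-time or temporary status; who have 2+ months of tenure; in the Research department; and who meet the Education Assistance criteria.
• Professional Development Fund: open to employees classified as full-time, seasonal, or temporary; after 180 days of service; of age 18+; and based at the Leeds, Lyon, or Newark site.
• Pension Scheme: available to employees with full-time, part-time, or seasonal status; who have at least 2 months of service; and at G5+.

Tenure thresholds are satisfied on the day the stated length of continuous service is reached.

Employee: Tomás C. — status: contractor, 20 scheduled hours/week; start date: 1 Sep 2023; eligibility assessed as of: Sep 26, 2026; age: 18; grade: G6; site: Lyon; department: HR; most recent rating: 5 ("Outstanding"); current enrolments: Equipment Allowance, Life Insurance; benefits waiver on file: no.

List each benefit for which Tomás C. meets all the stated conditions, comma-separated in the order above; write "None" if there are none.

Service from 1 Sep 2023 to Sep 26, 2026: 1121 days.
Equipment Allowance — status contractor ✓ (not excluded); no waiver, service 1121 days ≥ 3 years (≈1095 days) ✓; dept HR ✓ → eligible.
Short-Term Disability — status contractor ✗ (requires seasonal) → not eligible.
Life Insurance — service 1121 days ≥ 12 weeks (≈84 days) ✓; grade G6 ≥ G2 ✓; rating 5 ≥ 3 ✓; eligible for Equipment Allowance ✓ → eligible.
Education Assistance — status contractor ✗ (requires seasonal) → not eligible.
Meal Allowance — no waiver, service 1121 days ≥ 3 years (≈1095 days) ✓; dept HR ✗ → not eligible.
Flexible Spending Account — status contractor ✗ (requires full-time or part-time) → not eligible.
Remote Work Stipend — status contractor ✗ (requires part-time or temporary) → not eligible.
Professional Development Fund — status contractor ✗ (requires full-time, seasonal, or temporary) → not eligible.
Pension Scheme — status contractor ✗ (requires full-time, part-time, or seasonal) → not eligible.

Equipment Allowance, Life Insurance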